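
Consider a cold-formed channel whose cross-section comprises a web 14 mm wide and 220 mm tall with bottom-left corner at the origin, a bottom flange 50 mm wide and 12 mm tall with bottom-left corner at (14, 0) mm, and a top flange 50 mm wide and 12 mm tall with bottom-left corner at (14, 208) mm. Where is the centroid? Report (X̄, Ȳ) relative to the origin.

X̄ = 15.97 mm, Ȳ = 110.00 mm

web: A = 14 × 220 = 3080.00, centroid at (7.00, 110.00).
bottom flange: A = 50 × 12 = 600.00, centroid at (39.00, 6.00).
top flange: A = 50 × 12 = 600.00, centroid at (39.00, 214.00).
ΣA = 4280.00 mm², ΣAX̄ = 68360.00 mm³, ΣAȲ = 470800.00 mm³.
X̄ = 68360.00/4280.00 = 15.97 mm; Ȳ = 470800.00/4280.00 = 110.00 mm.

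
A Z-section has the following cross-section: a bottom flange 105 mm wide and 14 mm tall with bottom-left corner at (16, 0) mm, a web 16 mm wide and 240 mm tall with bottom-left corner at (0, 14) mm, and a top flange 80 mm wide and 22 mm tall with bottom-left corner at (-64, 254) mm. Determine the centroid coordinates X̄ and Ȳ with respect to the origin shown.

X̄ = 12.61 mm, Ȳ = 140.21 mm

bottom flange: A = 105 × 14 = 1470.00, centroid at (68.50, 7.00).
web: A = 16 × 240 = 3840.00, centroid at (8.00, 134.00).
top flange: A = 80 × 22 = 1760.00, centroid at (-24.00, 265.00).
ΣA = 7070.00 mm², ΣAX̄ = 89175.00 mm³, ΣAȲ = 991250.00 mm³.
X̄ = 89175.00/7070.00 = 12.61 mm; Ȳ = 991250.00/7070.00 = 140.21 mm.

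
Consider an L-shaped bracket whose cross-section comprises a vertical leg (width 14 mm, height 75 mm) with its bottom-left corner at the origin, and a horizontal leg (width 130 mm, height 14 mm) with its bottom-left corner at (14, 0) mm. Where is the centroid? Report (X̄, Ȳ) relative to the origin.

X̄ = 52.66 mm, Ȳ = 18.16 mm

vertical leg: A = 14 × 75 = 1050.00, centroid at (7.00, 37.50).
horizontal leg: A = 130 × 14 = 1820.00, centroid at (79.00, 7.00).
ΣA = 2870.00 mm²
ΣAX̄ = (1050.00)(7.00) + (1820.00)(79.00) = 151130.00 mm³
ΣAȲ = (1050.00)(37.50) + (1820.00)(7.00) = 52115.00 mm³
X̄ = 151130.00 / 2870.00 = 52.66 mm
Ȳ = 52115.00 / 2870.00 = 18.16 mm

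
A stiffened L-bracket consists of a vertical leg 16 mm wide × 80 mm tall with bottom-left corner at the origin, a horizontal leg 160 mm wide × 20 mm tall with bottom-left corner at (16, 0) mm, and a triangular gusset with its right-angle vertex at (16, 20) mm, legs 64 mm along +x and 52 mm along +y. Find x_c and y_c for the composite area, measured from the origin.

Part | A | x̄ᵢ | ȳᵢ | A·x̄ᵢ | A·ȳᵢ
vertical leg | 1280.00 | 8.00 | 40.00 | 10240.00 | 51200.00
horizontal leg | 3200.00 | 96.00 | 10.00 | 307200.00 | 32000.00
gusset | 1664.00 | 37.33 | 37.33 | 62122.67 | 62122.67
Σ | 6144.00 |  |  | 379562.67 | 145322.67
x_c = 379562.67 / 6144.00 = 61.78 mm
y_c = 145322.67 / 6144.00 = 23.65 mm

x_c = 61.78 mm, y_c = 23.65 mm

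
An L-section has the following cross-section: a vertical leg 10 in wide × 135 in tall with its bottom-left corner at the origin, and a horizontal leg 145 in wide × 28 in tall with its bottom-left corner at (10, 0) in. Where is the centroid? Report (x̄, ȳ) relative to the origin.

vertical leg: A = 10 × 135 = 1350.00, centroid at (5.00, 67.50).
horizontal leg: A = 145 × 28 = 4060.00, centroid at (82.50, 14.00).
ΣA = 5410.00 in²
ΣAx̄ = (1350.00)(5.00) + (4060.00)(82.50) = 341700.00 in³
ΣAȳ = (1350.00)(67.50) + (4060.00)(14.00) = 147965.00 in³
x̄ = 341700.00 / 5410.00 = 63.16 in
ȳ = 147965.00 / 5410.00 = 27.35 in

x̄ = 63.16 in, ȳ = 27.35 in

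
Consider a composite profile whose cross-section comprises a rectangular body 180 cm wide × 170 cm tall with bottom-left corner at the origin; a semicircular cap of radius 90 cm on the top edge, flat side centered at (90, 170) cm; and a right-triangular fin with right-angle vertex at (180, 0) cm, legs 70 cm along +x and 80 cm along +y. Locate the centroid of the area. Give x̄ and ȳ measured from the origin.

rectangular body: A = 180 × 170 = 30600.00, centroid at (90.00, 85.00).
semicircular top: A = ½π·90² = 12723.45, centroid at (90.00, 208.20).
triangular fin: A = ½·70·80 = 2800.00, centroid at (203.33, 26.67).
ΣA = 46123.45 cm², ΣAx̄ = 4468443.86 cm³, ΣAȳ = 5324653.21 cm³.
x̄ = 4468443.86/46123.45 = 96.88 cm; ȳ = 5324653.21/46123.45 = 115.44 cm.

x̄ = 96.88 cm, ȳ = 115.44 cm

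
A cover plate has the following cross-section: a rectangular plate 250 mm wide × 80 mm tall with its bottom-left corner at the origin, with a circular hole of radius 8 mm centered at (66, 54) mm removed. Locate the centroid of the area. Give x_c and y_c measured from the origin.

x_c = 125.60 mm, y_c = 39.86 mm

Part | A | x̄ᵢ | ȳᵢ | A·x̄ᵢ | A·ȳᵢ
plate | 20000.00 | 125.00 | 40.00 | 2500000.00 | 800000.00
hole | -201.06 | 66.00 | 54.00 | -13270.09 | -10857.34
Σ | 19798.94 |  |  | 2486729.91 | 789142.66
x_c = 2486729.91 / 19798.94 = 125.60 mm
y_c = 789142.66 / 19798.94 = 39.86 mm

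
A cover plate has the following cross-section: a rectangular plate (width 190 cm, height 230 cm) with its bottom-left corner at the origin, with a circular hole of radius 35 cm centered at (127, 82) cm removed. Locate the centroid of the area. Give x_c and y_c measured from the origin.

plate: A = 190 × 230 = 43700.00, centroid at (95.00, 115.00).
hole: A = −π·35² = -3848.45, centroid at (127.00, 82.00).
ΣA = 39851.55 cm², ΣAx_c = 3662746.72 cm³, ΣAy_c = 4709927.02 cm³.
x_c = 3662746.72/39851.55 = 91.91 cm; y_c = 4709927.02/39851.55 = 118.19 cm.

x_c = 91.91 cm, y_c = 118.19 cm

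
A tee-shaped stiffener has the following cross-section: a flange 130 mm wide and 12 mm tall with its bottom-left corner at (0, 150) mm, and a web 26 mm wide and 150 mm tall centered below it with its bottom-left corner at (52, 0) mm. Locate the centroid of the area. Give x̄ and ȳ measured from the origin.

x̄ = 65.00 mm, ȳ = 98.14 mm

web: A = 26 × 150 = 3900.00, centroid at (65.00, 75.00).
flange: A = 130 × 12 = 1560.00, centroid at (65.00, 156.00).
ΣA = 5460.00 mm²
ΣAx̄ = (3900.00)(65.00) + (1560.00)(65.00) = 354900.00 mm³
ΣAȳ = (3900.00)(75.00) + (1560.00)(156.00) = 535860.00 mm³
x̄ = 354900.00 / 5460.00 = 65.00 mm
ȳ = 535860.00 / 5460.00 = 98.14 mm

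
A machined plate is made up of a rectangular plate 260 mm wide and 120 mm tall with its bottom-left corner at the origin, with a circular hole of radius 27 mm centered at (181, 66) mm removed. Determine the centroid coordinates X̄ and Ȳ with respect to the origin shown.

X̄ = 125.96 mm, Ȳ = 59.52 mm

plate: A = 260 × 120 = 31200.00, centroid at (130.00, 60.00).
hole: A = −π·27² = -2290.22, centroid at (181.00, 66.00).
ΣA = 28909.78 mm²
ΣAX̄ = (31200.00)(130.00) + (-2290.22)(181.00) = 3641469.99 mm³
ΣAȲ = (31200.00)(60.00) + (-2290.22)(66.00) = 1720845.41 mm³
X̄ = 3641469.99 / 28909.78 = 125.96 mm
Ȳ = 1720845.41 / 28909.78 = 59.52 mm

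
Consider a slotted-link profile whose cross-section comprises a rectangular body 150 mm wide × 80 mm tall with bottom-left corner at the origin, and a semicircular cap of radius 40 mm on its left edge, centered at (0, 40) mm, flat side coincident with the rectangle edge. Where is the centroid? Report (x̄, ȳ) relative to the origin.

Part | A | x̄ᵢ | ȳᵢ | A·x̄ᵢ | A·ȳᵢ
rectangular body | 12000.00 | 75.00 | 40.00 | 900000.00 | 480000.00
semicircular end | 2513.27 | -16.98 | 40.00 | -42666.67 | 100530.96
Σ | 14513.27 |  |  | 857333.33 | 580530.96
x̄ = 857333.33 / 14513.27 = 59.07 mm
ȳ = 580530.96 / 14513.27 = 40.00 mm

x̄ = 59.07 mm, ȳ = 40.00 mm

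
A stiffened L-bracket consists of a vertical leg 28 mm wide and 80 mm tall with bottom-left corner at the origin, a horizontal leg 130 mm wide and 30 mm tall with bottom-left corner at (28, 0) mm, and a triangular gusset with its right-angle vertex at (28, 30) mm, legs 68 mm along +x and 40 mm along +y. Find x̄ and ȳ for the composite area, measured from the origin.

x̄ = 61.73 mm, ȳ = 27.60 mm

vertical leg: A = 28 × 80 = 2240.00, centroid at (14.00, 40.00).
horizontal leg: A = 130 × 30 = 3900.00, centroid at (93.00, 15.00).
gusset: A = ½·68·40 = 1360.00, centroid at (50.67, 43.33).
ΣA = 7500.00 mm², ΣAx̄ = 462966.67 mm³, ΣAȳ = 207033.33 mm³.
x̄ = 462966.67/7500.00 = 61.73 mm; ȳ = 207033.33/7500.00 = 27.60 mm.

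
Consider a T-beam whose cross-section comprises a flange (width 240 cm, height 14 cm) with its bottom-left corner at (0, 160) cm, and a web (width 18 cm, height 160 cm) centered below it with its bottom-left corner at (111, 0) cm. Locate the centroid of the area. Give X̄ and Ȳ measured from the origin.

web: A = 18 × 160 = 2880.00, centroid at (120.00, 80.00).
flange: A = 240 × 14 = 3360.00, centroid at (120.00, 167.00).
ΣA = 6240.00 cm²
ΣAX̄ = (2880.00)(120.00) + (3360.00)(120.00) = 748800.00 cm³
ΣAȲ = (2880.00)(80.00) + (3360.00)(167.00) = 791520.00 cm³
X̄ = 748800.00 / 6240.00 = 120.00 cm
Ȳ = 791520.00 / 6240.00 = 126.85 cm

X̄ = 120.00 cm, Ȳ = 126.85 cm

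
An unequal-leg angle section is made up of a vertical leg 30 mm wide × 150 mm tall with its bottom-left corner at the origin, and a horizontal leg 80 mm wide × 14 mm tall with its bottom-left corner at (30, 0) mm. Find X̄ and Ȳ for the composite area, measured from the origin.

X̄ = 25.96 mm, Ȳ = 61.45 mm

vertical leg: A = 30 × 150 = 4500.00, centroid at (15.00, 75.00).
horizontal leg: A = 80 × 14 = 1120.00, centroid at (70.00, 7.00).
ΣA = 5620.00 mm², ΣAX̄ = 145900.00 mm³, ΣAȲ = 345340.00 mm³.
X̄ = 145900.00/5620.00 = 25.96 mm; Ȳ = 345340.00/5620.00 = 61.45 mm.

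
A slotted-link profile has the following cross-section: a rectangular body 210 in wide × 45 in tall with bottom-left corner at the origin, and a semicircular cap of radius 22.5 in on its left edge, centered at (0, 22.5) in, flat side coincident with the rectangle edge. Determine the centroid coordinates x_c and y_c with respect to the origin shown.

x_c = 96.11 in, y_c = 22.50 in

rectangular body: A = 210 × 45 = 9450.00, centroid at (105.00, 22.50).
semicircular end: A = ½π·22.5² = 795.22, centroid at (-9.55, 22.50).
ΣA = 10245.22 in², ΣAx_c = 984656.25 in³, ΣAy_c = 230517.35 in³.
x_c = 984656.25/10245.22 = 96.11 in; y_c = 230517.35/10245.22 = 22.50 in.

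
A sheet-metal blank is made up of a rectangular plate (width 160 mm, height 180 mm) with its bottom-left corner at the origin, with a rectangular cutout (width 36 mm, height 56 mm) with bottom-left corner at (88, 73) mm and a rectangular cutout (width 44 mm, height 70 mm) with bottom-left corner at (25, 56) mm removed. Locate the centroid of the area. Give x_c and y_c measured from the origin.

plate: A = 160 × 180 = 28800.00, centroid at (80.00, 90.00).
hole 1: A = −(36 × 56) = -2016.00, centroid at (106.00, 101.00).
hole 2: A = −(44 × 70) = -3080.00, centroid at (47.00, 91.00).
ΣA = 23704.00 mm²
ΣAx_c = (28800.00)(80.00) + (-2016.00)(106.00) + (-3080.00)(47.00) = 1945544.00 mm³
ΣAy_c = (28800.00)(90.00) + (-2016.00)(101.00) + (-3080.00)(91.00) = 2108104.00 mm³
x_c = 1945544.00 / 23704.00 = 82.08 mm
y_c = 2108104.00 / 23704.00 = 88.93 mm

x_c = 82.08 mm, y_c = 88.93 mm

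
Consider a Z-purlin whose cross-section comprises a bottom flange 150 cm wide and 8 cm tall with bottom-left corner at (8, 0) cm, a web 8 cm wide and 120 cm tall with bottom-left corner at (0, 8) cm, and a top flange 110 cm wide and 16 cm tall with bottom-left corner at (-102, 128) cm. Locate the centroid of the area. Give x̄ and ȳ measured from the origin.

x̄ = 5.29 cm, ȳ = 78.94 cm

bottom flange: A = 150 × 8 = 1200.00, centroid at (83.00, 4.00).
web: A = 8 × 120 = 960.00, centroid at (4.00, 68.00).
top flange: A = 110 × 16 = 1760.00, centroid at (-47.00, 136.00).
ΣA = 3920.00 cm², ΣAx̄ = 20720.00 cm³, ΣAȳ = 309440.00 cm³.
x̄ = 20720.00/3920.00 = 5.29 cm; ȳ = 309440.00/3920.00 = 78.94 cm.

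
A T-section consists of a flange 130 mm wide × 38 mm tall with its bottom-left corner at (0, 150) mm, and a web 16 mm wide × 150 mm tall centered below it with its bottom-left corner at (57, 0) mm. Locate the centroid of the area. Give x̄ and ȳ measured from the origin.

web: A = 16 × 150 = 2400.00, centroid at (65.00, 75.00).
flange: A = 130 × 38 = 4940.00, centroid at (65.00, 169.00).
ΣA = 7340.00 mm², ΣAx̄ = 477100.00 mm³, ΣAȳ = 1014860.00 mm³.
x̄ = 477100.00/7340.00 = 65.00 mm; ȳ = 1014860.00/7340.00 = 138.26 mm.

x̄ = 65.00 mm, ȳ = 138.26 mm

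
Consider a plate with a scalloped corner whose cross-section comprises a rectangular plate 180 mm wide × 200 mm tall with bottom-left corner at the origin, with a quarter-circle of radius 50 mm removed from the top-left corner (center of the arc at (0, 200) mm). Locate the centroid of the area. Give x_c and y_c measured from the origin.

Part | A | x̄ᵢ | ȳᵢ | A·x̄ᵢ | A·ȳᵢ
plate | 36000.00 | 90.00 | 100.00 | 3240000.00 | 3600000.00
removed quarter-circle | -1963.50 | 21.22 | 178.78 | -41666.67 | -351032.42
Σ | 34036.50 |  |  | 3198333.33 | 3248967.58
x_c = 3198333.33 / 34036.50 = 93.97 mm
y_c = 3248967.58 / 34036.50 = 95.46 mm

x_c = 93.97 mm, y_c = 95.46 mm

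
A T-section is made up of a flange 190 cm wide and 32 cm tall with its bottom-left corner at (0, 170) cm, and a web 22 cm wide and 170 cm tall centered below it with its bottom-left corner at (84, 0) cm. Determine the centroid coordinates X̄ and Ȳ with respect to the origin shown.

X̄ = 95.00 cm, Ȳ = 147.53 cm

Part | A | x̄ᵢ | ȳᵢ | A·x̄ᵢ | A·ȳᵢ
web | 3740.00 | 95.00 | 85.00 | 355300.00 | 317900.00
flange | 6080.00 | 95.00 | 186.00 | 577600.00 | 1130880.00
Σ | 9820.00 |  |  | 932900.00 | 1448780.00
X̄ = 932900.00 / 9820.00 = 95.00 cm
Ȳ = 1448780.00 / 9820.00 = 147.53 cm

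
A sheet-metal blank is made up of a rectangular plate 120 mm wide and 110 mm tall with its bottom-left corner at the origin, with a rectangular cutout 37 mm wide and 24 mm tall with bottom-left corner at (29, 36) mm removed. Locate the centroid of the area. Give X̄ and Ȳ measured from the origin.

Part | A | x̄ᵢ | ȳᵢ | A·x̄ᵢ | A·ȳᵢ
plate | 13200.00 | 60.00 | 55.00 | 792000.00 | 726000.00
hole | -888.00 | 47.50 | 48.00 | -42180.00 | -42624.00
Σ | 12312.00 |  |  | 749820.00 | 683376.00
X̄ = 749820.00 / 12312.00 = 60.90 mm
Ȳ = 683376.00 / 12312.00 = 55.50 mm

X̄ = 60.90 mm, Ȳ = 55.50 mm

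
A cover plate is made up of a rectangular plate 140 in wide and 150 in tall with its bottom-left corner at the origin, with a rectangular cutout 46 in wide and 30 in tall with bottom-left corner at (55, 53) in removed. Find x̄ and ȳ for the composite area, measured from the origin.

plate: A = 140 × 150 = 21000.00, centroid at (70.00, 75.00).
hole: A = −(46 × 30) = -1380.00, centroid at (78.00, 68.00).
ΣA = 19620.00 in²
ΣAx̄ = (21000.00)(70.00) + (-1380.00)(78.00) = 1362360.00 in³
ΣAȳ = (21000.00)(75.00) + (-1380.00)(68.00) = 1481160.00 in³
x̄ = 1362360.00 / 19620.00 = 69.44 in
ȳ = 1481160.00 / 19620.00 = 75.49 in

x̄ = 69.44 in, ȳ = 75.49 in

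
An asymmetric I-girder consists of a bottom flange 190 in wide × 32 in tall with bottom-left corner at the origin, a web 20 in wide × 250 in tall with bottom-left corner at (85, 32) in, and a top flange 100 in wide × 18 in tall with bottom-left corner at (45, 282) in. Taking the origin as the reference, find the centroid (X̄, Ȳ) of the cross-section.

Part | A | x̄ᵢ | ȳᵢ | A·x̄ᵢ | A·ȳᵢ
bottom flange | 6080.00 | 95.00 | 16.00 | 577600.00 | 97280.00
web | 5000.00 | 95.00 | 157.00 | 475000.00 | 785000.00
top flange | 1800.00 | 95.00 | 291.00 | 171000.00 | 523800.00
Σ | 12880.00 |  |  | 1223600.00 | 1406080.00
X̄ = 1223600.00 / 12880.00 = 95.00 in
Ȳ = 1406080.00 / 12880.00 = 109.17 in

X̄ = 95.00 in, Ȳ = 109.17 in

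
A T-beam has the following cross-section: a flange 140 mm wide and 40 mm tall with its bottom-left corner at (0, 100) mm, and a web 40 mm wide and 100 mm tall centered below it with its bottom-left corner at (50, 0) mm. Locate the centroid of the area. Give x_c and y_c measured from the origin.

Part | A | x̄ᵢ | ȳᵢ | A·x̄ᵢ | A·ȳᵢ
web | 4000.00 | 70.00 | 50.00 | 280000.00 | 200000.00
flange | 5600.00 | 70.00 | 120.00 | 392000.00 | 672000.00
Σ | 9600.00 |  |  | 672000.00 | 872000.00
x_c = 672000.00 / 9600.00 = 70.00 mm
y_c = 872000.00 / 9600.00 = 90.83 mm

x_c = 70.00 mm, y_c = 90.83 mm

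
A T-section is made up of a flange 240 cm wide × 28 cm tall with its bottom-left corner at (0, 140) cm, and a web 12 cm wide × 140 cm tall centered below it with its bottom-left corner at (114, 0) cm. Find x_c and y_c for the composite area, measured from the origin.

Part | A | x̄ᵢ | ȳᵢ | A·x̄ᵢ | A·ȳᵢ
web | 1680.00 | 120.00 | 70.00 | 201600.00 | 117600.00
flange | 6720.00 | 120.00 | 154.00 | 806400.00 | 1034880.00
Σ | 8400.00 |  |  | 1008000.00 | 1152480.00
x_c = 1008000.00 / 8400.00 = 120.00 cm
y_c = 1152480.00 / 8400.00 = 137.20 cm

x_c = 120.00 cm, y_c = 137.20 cm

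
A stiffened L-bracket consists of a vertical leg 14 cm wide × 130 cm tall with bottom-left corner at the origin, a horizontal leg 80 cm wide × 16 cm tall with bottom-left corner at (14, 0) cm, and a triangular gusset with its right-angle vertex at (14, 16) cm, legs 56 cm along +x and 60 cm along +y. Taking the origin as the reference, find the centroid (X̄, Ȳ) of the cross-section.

Part | A | x̄ᵢ | ȳᵢ | A·x̄ᵢ | A·ȳᵢ
vertical leg | 1820.00 | 7.00 | 65.00 | 12740.00 | 118300.00
horizontal leg | 1280.00 | 54.00 | 8.00 | 69120.00 | 10240.00
gusset | 1680.00 | 32.67 | 36.00 | 54880.00 | 60480.00
Σ | 4780.00 |  |  | 136740.00 | 189020.00
X̄ = 136740.00 / 4780.00 = 28.61 cm
Ȳ = 189020.00 / 4780.00 = 39.54 cm

X̄ = 28.61 cm, Ȳ = 39.54 cm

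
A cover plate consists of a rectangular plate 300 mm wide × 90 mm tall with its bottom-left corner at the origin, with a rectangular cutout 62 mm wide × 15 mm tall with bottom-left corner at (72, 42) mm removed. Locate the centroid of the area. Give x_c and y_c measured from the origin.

x_c = 151.68 mm, y_c = 44.84 mm

Part | A | x̄ᵢ | ȳᵢ | A·x̄ᵢ | A·ȳᵢ
plate | 27000.00 | 150.00 | 45.00 | 4050000.00 | 1215000.00
hole | -930.00 | 103.00 | 49.50 | -95790.00 | -46035.00
Σ | 26070.00 |  |  | 3954210.00 | 1168965.00
x_c = 3954210.00 / 26070.00 = 151.68 mm
y_c = 1168965.00 / 26070.00 = 44.84 mm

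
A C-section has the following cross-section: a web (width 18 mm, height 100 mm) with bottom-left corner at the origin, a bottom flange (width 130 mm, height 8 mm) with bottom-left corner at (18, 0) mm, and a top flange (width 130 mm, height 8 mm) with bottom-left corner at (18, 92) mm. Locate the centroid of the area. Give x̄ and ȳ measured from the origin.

Part | A | x̄ᵢ | ȳᵢ | A·x̄ᵢ | A·ȳᵢ
web | 1800.00 | 9.00 | 50.00 | 16200.00 | 90000.00
bottom flange | 1040.00 | 83.00 | 4.00 | 86320.00 | 4160.00
top flange | 1040.00 | 83.00 | 96.00 | 86320.00 | 99840.00
Σ | 3880.00 |  |  | 188840.00 | 194000.00
x̄ = 188840.00 / 3880.00 = 48.67 mm
ȳ = 194000.00 / 3880.00 = 50.00 mm

x̄ = 48.67 mm, ȳ = 50.00 mm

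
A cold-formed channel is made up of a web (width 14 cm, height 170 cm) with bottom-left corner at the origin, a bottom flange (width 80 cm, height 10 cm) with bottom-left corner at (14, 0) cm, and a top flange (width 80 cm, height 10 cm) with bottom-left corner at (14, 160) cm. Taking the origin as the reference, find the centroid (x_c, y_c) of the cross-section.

Part | A | x̄ᵢ | ȳᵢ | A·x̄ᵢ | A·ȳᵢ
web | 2380.00 | 7.00 | 85.00 | 16660.00 | 202300.00
bottom flange | 800.00 | 54.00 | 5.00 | 43200.00 | 4000.00
top flange | 800.00 | 54.00 | 165.00 | 43200.00 | 132000.00
Σ | 3980.00 |  |  | 103060.00 | 338300.00
x_c = 103060.00 / 3980.00 = 25.89 cm
y_c = 338300.00 / 3980.00 = 85.00 cm

x_c = 25.89 cm, y_c = 85.00 cm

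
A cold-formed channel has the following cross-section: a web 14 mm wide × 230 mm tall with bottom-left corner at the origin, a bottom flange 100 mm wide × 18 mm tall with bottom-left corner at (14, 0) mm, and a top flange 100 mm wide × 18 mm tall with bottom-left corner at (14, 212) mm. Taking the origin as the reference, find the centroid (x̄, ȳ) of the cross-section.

web: A = 14 × 230 = 3220.00, centroid at (7.00, 115.00).
bottom flange: A = 100 × 18 = 1800.00, centroid at (64.00, 9.00).
top flange: A = 100 × 18 = 1800.00, centroid at (64.00, 221.00).
ΣA = 6820.00 mm², ΣAx̄ = 252940.00 mm³, ΣAȳ = 784300.00 mm³.
x̄ = 252940.00/6820.00 = 37.09 mm; ȳ = 784300.00/6820.00 = 115.00 mm.

x̄ = 37.09 mm, ȳ = 115.00 mm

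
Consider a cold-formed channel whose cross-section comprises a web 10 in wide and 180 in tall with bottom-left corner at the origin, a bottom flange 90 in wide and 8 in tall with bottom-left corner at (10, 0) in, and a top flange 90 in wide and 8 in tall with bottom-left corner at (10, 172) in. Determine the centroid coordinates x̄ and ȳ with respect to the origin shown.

x̄ = 27.22 in, ȳ = 90.00 in

Part | A | x̄ᵢ | ȳᵢ | A·x̄ᵢ | A·ȳᵢ
web | 1800.00 | 5.00 | 90.00 | 9000.00 | 162000.00
bottom flange | 720.00 | 55.00 | 4.00 | 39600.00 | 2880.00
top flange | 720.00 | 55.00 | 176.00 | 39600.00 | 126720.00
Σ | 3240.00 |  |  | 88200.00 | 291600.00
x̄ = 88200.00 / 3240.00 = 27.22 in
ȳ = 291600.00 / 3240.00 = 90.00 in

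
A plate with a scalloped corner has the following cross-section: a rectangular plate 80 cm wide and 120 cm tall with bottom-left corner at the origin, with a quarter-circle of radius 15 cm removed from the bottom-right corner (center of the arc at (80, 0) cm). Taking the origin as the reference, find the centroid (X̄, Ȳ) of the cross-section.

X̄ = 39.37 cm, Ȳ = 61.01 cm

Part | A | x̄ᵢ | ȳᵢ | A·x̄ᵢ | A·ȳᵢ
plate | 9600.00 | 40.00 | 60.00 | 384000.00 | 576000.00
removed quarter-circle | -176.71 | 73.63 | 6.37 | -13012.17 | -1125.00
Σ | 9423.29 |  |  | 370987.83 | 574875.00
X̄ = 370987.83 / 9423.29 = 39.37 cm
Ȳ = 574875.00 / 9423.29 = 61.01 cm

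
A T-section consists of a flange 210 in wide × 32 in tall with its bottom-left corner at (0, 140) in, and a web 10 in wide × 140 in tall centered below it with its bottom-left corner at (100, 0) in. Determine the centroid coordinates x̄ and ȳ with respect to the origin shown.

web: A = 10 × 140 = 1400.00, centroid at (105.00, 70.00).
flange: A = 210 × 32 = 6720.00, centroid at (105.00, 156.00).
ΣA = 8120.00 in², ΣAx̄ = 852600.00 in³, ΣAȳ = 1146320.00 in³.
x̄ = 852600.00/8120.00 = 105.00 in; ȳ = 1146320.00/8120.00 = 141.17 in.

x̄ = 105.00 in, ȳ = 141.17 in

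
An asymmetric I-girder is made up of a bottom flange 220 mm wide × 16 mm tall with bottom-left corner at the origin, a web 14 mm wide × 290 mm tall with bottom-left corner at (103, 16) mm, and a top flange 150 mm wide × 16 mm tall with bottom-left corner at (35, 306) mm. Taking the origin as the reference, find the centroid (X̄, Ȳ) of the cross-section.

X̄ = 110.00 mm, Ȳ = 143.83 mm

bottom flange: A = 220 × 16 = 3520.00, centroid at (110.00, 8.00).
web: A = 14 × 290 = 4060.00, centroid at (110.00, 161.00).
top flange: A = 150 × 16 = 2400.00, centroid at (110.00, 314.00).
ΣA = 9980.00 mm², ΣAX̄ = 1097800.00 mm³, ΣAȲ = 1435420.00 mm³.
X̄ = 1097800.00/9980.00 = 110.00 mm; Ȳ = 1435420.00/9980.00 = 143.83 mm.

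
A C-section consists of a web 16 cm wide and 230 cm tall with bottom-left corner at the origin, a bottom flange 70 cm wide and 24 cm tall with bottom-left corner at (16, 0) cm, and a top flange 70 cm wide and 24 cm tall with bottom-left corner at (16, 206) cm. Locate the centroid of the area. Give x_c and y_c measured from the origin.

Part | A | x̄ᵢ | ȳᵢ | A·x̄ᵢ | A·ȳᵢ
web | 3680.00 | 8.00 | 115.00 | 29440.00 | 423200.00
bottom flange | 1680.00 | 51.00 | 12.00 | 85680.00 | 20160.00
top flange | 1680.00 | 51.00 | 218.00 | 85680.00 | 366240.00
Σ | 7040.00 |  |  | 200800.00 | 809600.00
x_c = 200800.00 / 7040.00 = 28.52 cm
y_c = 809600.00 / 7040.00 = 115.00 cm

x_c = 28.52 cm, y_c = 115.00 cm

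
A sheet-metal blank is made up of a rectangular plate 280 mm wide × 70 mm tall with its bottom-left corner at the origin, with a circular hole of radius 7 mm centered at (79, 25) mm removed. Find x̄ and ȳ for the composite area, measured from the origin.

x̄ = 140.48 mm, ȳ = 35.08 mm

plate: A = 280 × 70 = 19600.00, centroid at (140.00, 35.00).
hole: A = −π·7² = -153.94, centroid at (79.00, 25.00).
ΣA = 19446.06 mm², ΣAx̄ = 2731838.89 mm³, ΣAȳ = 682151.55 mm³.
x̄ = 2731838.89/19446.06 = 140.48 mm; ȳ = 682151.55/19446.06 = 35.08 mm.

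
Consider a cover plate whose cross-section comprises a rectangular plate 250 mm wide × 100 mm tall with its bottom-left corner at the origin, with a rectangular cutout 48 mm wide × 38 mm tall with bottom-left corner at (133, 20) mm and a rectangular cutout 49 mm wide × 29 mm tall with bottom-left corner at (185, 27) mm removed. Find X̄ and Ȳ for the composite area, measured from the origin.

X̄ = 116.80 mm, Ȳ = 51.48 mm

plate: A = 250 × 100 = 25000.00, centroid at (125.00, 50.00).
hole 1: A = −(48 × 38) = -1824.00, centroid at (157.00, 39.00).
hole 2: A = −(49 × 29) = -1421.00, centroid at (209.50, 41.50).
ΣA = 21755.00 mm², ΣAX̄ = 2540932.50 mm³, ΣAȲ = 1119892.50 mm³.
X̄ = 2540932.50/21755.00 = 116.80 mm; Ȳ = 1119892.50/21755.00 = 51.48 mm.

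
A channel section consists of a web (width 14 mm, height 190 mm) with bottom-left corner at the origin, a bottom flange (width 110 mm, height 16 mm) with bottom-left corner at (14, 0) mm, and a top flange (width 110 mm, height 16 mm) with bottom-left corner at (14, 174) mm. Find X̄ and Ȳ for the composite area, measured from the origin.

X̄ = 42.31 mm, Ȳ = 95.00 mm

Part | A | x̄ᵢ | ȳᵢ | A·x̄ᵢ | A·ȳᵢ
web | 2660.00 | 7.00 | 95.00 | 18620.00 | 252700.00
bottom flange | 1760.00 | 69.00 | 8.00 | 121440.00 | 14080.00
top flange | 1760.00 | 69.00 | 182.00 | 121440.00 | 320320.00
Σ | 6180.00 |  |  | 261500.00 | 587100.00
X̄ = 261500.00 / 6180.00 = 42.31 mm
Ȳ = 587100.00 / 6180.00 = 95.00 mm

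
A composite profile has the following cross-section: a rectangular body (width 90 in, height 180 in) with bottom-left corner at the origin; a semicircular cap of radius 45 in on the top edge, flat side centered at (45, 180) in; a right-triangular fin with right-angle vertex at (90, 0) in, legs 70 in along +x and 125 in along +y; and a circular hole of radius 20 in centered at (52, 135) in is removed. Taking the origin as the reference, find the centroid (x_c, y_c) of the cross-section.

x_c = 57.90 in, y_c = 93.51 in

rectangular body: A = 90 × 180 = 16200.00, centroid at (45.00, 90.00).
semicircular top: A = ½π·45² = 3180.86, centroid at (45.00, 199.10).
triangular fin: A = ½·70·125 = 4375.00, centroid at (113.33, 41.67).
hole: A = −π·20² = -1256.64, centroid at (52.00, 135.00).
ΣA = 22499.23 in²
ΣAx_c = (16200.00)(45.00) + (3180.86)(45.00) + (4375.00)(113.33) + (-1256.64)(52.00) = 1302627.02 in³
ΣAy_c = (16200.00)(90.00) + (3180.86)(199.10) + (4375.00)(41.67) + (-1256.64)(135.00) = 2103950.92 in³
x_c = 1302627.02 / 22499.23 = 57.90 in
y_c = 2103950.92 / 22499.23 = 93.51 in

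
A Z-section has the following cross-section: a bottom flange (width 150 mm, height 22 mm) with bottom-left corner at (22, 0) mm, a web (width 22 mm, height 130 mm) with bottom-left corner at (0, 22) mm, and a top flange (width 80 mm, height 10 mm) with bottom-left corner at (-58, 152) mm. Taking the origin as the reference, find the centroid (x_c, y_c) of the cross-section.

bottom flange: A = 150 × 22 = 3300.00, centroid at (97.00, 11.00).
web: A = 22 × 130 = 2860.00, centroid at (11.00, 87.00).
top flange: A = 80 × 10 = 800.00, centroid at (-18.00, 157.00).
ΣA = 6960.00 mm²
ΣAx_c = (3300.00)(97.00) + (2860.00)(11.00) + (800.00)(-18.00) = 337160.00 mm³
ΣAy_c = (3300.00)(11.00) + (2860.00)(87.00) + (800.00)(157.00) = 410720.00 mm³
x_c = 337160.00 / 6960.00 = 48.44 mm
y_c = 410720.00 / 6960.00 = 59.01 mm

x_c = 48.44 mm, y_c = 59.01 mm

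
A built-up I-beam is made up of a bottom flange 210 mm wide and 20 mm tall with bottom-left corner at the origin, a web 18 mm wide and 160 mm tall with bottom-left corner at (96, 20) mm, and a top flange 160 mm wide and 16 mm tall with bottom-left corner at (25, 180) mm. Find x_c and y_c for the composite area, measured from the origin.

Part | A | x̄ᵢ | ȳᵢ | A·x̄ᵢ | A·ȳᵢ
bottom flange | 4200.00 | 105.00 | 10.00 | 441000.00 | 42000.00
web | 2880.00 | 105.00 | 100.00 | 302400.00 | 288000.00
top flange | 2560.00 | 105.00 | 188.00 | 268800.00 | 481280.00
Σ | 9640.00 |  |  | 1012200.00 | 811280.00
x_c = 1012200.00 / 9640.00 = 105.00 mm
y_c = 811280.00 / 9640.00 = 84.16 mm

x_c = 105.00 mm, y_c = 84.16 mm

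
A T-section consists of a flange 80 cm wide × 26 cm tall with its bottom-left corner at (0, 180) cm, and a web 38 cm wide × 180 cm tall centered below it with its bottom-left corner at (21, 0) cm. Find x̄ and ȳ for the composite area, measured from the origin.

x̄ = 40.00 cm, ȳ = 114.02 cm

Part | A | x̄ᵢ | ȳᵢ | A·x̄ᵢ | A·ȳᵢ
web | 6840.00 | 40.00 | 90.00 | 273600.00 | 615600.00
flange | 2080.00 | 40.00 | 193.00 | 83200.00 | 401440.00
Σ | 8920.00 |  |  | 356800.00 | 1017040.00
x̄ = 356800.00 / 8920.00 = 40.00 cm
ȳ = 1017040.00 / 8920.00 = 114.02 cm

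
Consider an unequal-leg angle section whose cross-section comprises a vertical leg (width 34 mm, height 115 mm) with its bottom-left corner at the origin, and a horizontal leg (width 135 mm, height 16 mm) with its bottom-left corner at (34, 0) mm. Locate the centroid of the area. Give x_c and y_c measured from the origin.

Part | A | x̄ᵢ | ȳᵢ | A·x̄ᵢ | A·ȳᵢ
vertical leg | 3910.00 | 17.00 | 57.50 | 66470.00 | 224825.00
horizontal leg | 2160.00 | 101.50 | 8.00 | 219240.00 | 17280.00
Σ | 6070.00 |  |  | 285710.00 | 242105.00
x_c = 285710.00 / 6070.00 = 47.07 mm
y_c = 242105.00 / 6070.00 = 39.89 mm

x_c = 47.07 mm, y_c = 39.89 mm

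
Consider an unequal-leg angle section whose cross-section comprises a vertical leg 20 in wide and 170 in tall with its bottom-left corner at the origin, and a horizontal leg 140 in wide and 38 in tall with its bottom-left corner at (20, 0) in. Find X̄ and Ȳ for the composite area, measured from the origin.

Part | A | x̄ᵢ | ȳᵢ | A·x̄ᵢ | A·ȳᵢ
vertical leg | 3400.00 | 10.00 | 85.00 | 34000.00 | 289000.00
horizontal leg | 5320.00 | 90.00 | 19.00 | 478800.00 | 101080.00
Σ | 8720.00 |  |  | 512800.00 | 390080.00
X̄ = 512800.00 / 8720.00 = 58.81 in
Ȳ = 390080.00 / 8720.00 = 44.73 in

X̄ = 58.81 in, Ȳ = 44.73 in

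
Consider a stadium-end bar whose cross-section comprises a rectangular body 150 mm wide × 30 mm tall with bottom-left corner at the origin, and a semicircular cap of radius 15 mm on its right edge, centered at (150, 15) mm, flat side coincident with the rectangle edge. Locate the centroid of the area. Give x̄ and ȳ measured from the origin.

Part | A | x̄ᵢ | ȳᵢ | A·x̄ᵢ | A·ȳᵢ
rectangular body | 4500.00 | 75.00 | 15.00 | 337500.00 | 67500.00
semicircular end | 353.43 | 156.37 | 15.00 | 55264.38 | 5301.44
Σ | 4853.43 |  |  | 392764.38 | 72801.44
x̄ = 392764.38 / 4853.43 = 80.93 mm
ȳ = 72801.44 / 4853.43 = 15.00 mm

x̄ = 80.93 mm, ȳ = 15.00 mm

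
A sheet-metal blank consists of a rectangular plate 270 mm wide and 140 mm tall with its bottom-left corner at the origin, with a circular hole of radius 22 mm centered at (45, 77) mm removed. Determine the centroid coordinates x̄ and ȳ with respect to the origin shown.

Part | A | x̄ᵢ | ȳᵢ | A·x̄ᵢ | A·ȳᵢ
plate | 37800.00 | 135.00 | 70.00 | 5103000.00 | 2646000.00
hole | -1520.53 | 45.00 | 77.00 | -68423.89 | -117080.88
Σ | 36279.47 |  |  | 5034576.11 | 2528919.12
x̄ = 5034576.11 / 36279.47 = 138.77 mm
ȳ = 2528919.12 / 36279.47 = 69.71 mm

x̄ = 138.77 mm, ȳ = 69.71 mm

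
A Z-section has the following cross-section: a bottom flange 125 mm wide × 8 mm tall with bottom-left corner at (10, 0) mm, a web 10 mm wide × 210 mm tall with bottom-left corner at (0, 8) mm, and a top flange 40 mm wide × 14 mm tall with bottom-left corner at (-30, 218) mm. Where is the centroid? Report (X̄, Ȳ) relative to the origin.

bottom flange: A = 125 × 8 = 1000.00, centroid at (72.50, 4.00).
web: A = 10 × 210 = 2100.00, centroid at (5.00, 113.00).
top flange: A = 40 × 14 = 560.00, centroid at (-10.00, 225.00).
ΣA = 3660.00 mm²
ΣAX̄ = (1000.00)(72.50) + (2100.00)(5.00) + (560.00)(-10.00) = 77400.00 mm³
ΣAȲ = (1000.00)(4.00) + (2100.00)(113.00) + (560.00)(225.00) = 367300.00 mm³
X̄ = 77400.00 / 3660.00 = 21.15 mm
Ȳ = 367300.00 / 3660.00 = 100.36 mm

X̄ = 21.15 mm, Ȳ = 100.36 mm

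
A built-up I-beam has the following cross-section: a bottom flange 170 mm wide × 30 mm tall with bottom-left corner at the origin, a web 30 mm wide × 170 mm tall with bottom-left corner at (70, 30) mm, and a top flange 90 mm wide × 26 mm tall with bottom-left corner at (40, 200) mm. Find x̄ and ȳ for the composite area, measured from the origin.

x̄ = 85.00 mm, ȳ = 92.62 mm

bottom flange: A = 170 × 30 = 5100.00, centroid at (85.00, 15.00).
web: A = 30 × 170 = 5100.00, centroid at (85.00, 115.00).
top flange: A = 90 × 26 = 2340.00, centroid at (85.00, 213.00).
ΣA = 12540.00 mm², ΣAx̄ = 1065900.00 mm³, ΣAȳ = 1161420.00 mm³.
x̄ = 1065900.00/12540.00 = 85.00 mm; ȳ = 1161420.00/12540.00 = 92.62 mm.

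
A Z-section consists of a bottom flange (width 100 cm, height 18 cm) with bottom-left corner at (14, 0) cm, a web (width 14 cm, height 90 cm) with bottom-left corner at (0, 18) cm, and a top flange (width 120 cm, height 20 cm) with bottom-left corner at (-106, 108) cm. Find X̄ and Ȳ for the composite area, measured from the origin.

X̄ = 2.49 cm, Ȳ = 69.37 cm

bottom flange: A = 100 × 18 = 1800.00, centroid at (64.00, 9.00).
web: A = 14 × 90 = 1260.00, centroid at (7.00, 63.00).
top flange: A = 120 × 20 = 2400.00, centroid at (-46.00, 118.00).
ΣA = 5460.00 cm²
ΣAX̄ = (1800.00)(64.00) + (1260.00)(7.00) + (2400.00)(-46.00) = 13620.00 cm³
ΣAȲ = (1800.00)(9.00) + (1260.00)(63.00) + (2400.00)(118.00) = 378780.00 cm³
X̄ = 13620.00 / 5460.00 = 2.49 cm
Ȳ = 378780.00 / 5460.00 = 69.37 cm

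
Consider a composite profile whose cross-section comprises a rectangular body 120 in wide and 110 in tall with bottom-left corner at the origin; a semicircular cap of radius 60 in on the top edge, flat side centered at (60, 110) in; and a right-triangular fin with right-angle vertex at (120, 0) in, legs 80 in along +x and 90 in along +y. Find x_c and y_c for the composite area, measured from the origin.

x_c = 73.89 in, y_c = 71.26 in

rectangular body: A = 120 × 110 = 13200.00, centroid at (60.00, 55.00).
semicircular top: A = ½π·60² = 5654.87, centroid at (60.00, 135.46).
triangular fin: A = ½·80·90 = 3600.00, centroid at (146.67, 30.00).
ΣA = 22454.87 in²
ΣAx_c = (13200.00)(60.00) + (5654.87)(60.00) + (3600.00)(146.67) = 1659292.01 in³
ΣAy_c = (13200.00)(55.00) + (5654.87)(135.46) + (3600.00)(30.00) = 1600035.35 in³
x_c = 1659292.01 / 22454.87 = 73.89 in
y_c = 1600035.35 / 22454.87 = 71.26 in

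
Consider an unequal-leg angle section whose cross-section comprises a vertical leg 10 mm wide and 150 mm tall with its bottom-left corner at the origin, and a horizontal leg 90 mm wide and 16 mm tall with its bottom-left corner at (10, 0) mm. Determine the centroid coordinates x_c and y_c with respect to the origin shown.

x_c = 29.49 mm, y_c = 42.18 mm

vertical leg: A = 10 × 150 = 1500.00, centroid at (5.00, 75.00).
horizontal leg: A = 90 × 16 = 1440.00, centroid at (55.00, 8.00).
ΣA = 2940.00 mm²
ΣAx_c = (1500.00)(5.00) + (1440.00)(55.00) = 86700.00 mm³
ΣAy_c = (1500.00)(75.00) + (1440.00)(8.00) = 124020.00 mm³
x_c = 86700.00 / 2940.00 = 29.49 mm
y_c = 124020.00 / 2940.00 = 42.18 mm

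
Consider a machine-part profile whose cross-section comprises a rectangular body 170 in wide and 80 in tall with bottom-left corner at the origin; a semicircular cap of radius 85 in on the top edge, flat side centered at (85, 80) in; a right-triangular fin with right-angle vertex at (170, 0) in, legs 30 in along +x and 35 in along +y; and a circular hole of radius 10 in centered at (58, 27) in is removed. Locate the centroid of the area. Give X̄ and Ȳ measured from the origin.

X̄ = 87.32 in, Ȳ = 73.89 in

rectangular body: A = 170 × 80 = 13600.00, centroid at (85.00, 40.00).
semicircular top: A = ½π·85² = 11349.00, centroid at (85.00, 116.08).
triangular fin: A = ½·30·35 = 525.00, centroid at (180.00, 11.67).
hole: A = −π·10² = -314.16, centroid at (58.00, 27.00).
ΣA = 25159.84 in²
ΣAX̄ = (13600.00)(85.00) + (11349.00)(85.00) + (525.00)(180.00) + (-314.16)(58.00) = 2196944.06 in³
ΣAȲ = (13600.00)(40.00) + (11349.00)(116.08) + (525.00)(11.67) + (-314.16)(27.00) = 1858979.64 in³
X̄ = 2196944.06 / 25159.84 = 87.32 in
Ȳ = 1858979.64 / 25159.84 = 73.89 in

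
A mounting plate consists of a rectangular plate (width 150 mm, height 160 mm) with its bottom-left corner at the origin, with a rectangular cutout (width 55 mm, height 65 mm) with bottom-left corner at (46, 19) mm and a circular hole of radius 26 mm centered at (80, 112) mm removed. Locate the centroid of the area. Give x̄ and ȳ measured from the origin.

plate: A = 150 × 160 = 24000.00, centroid at (75.00, 80.00).
hole 1: A = −(55 × 65) = -3575.00, centroid at (73.50, 51.50).
hole 2: A = −π·26² = -2123.72, centroid at (80.00, 112.00).
ΣA = 18301.28 mm², ΣAx̄ = 1367340.17 mm³, ΣAȳ = 1498031.24 mm³.
x̄ = 1367340.17/18301.28 = 74.71 mm; ȳ = 1498031.24/18301.28 = 81.85 mm.

x̄ = 74.71 mm, ȳ = 81.85 mm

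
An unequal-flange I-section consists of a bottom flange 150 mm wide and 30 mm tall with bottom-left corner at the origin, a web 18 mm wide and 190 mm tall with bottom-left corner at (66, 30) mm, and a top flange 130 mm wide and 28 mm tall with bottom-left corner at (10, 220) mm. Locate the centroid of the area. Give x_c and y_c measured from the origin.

x_c = 75.00 mm, y_c = 116.50 mm

Part | A | x̄ᵢ | ȳᵢ | A·x̄ᵢ | A·ȳᵢ
bottom flange | 4500.00 | 75.00 | 15.00 | 337500.00 | 67500.00
web | 3420.00 | 75.00 | 125.00 | 256500.00 | 427500.00
top flange | 3640.00 | 75.00 | 234.00 | 273000.00 | 851760.00
Σ | 11560.00 |  |  | 867000.00 | 1346760.00
x_c = 867000.00 / 11560.00 = 75.00 mm
y_c = 1346760.00 / 11560.00 = 116.50 mm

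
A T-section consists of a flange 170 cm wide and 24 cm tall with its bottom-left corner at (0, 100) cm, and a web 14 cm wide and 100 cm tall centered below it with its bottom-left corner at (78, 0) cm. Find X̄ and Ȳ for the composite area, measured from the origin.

web: A = 14 × 100 = 1400.00, centroid at (85.00, 50.00).
flange: A = 170 × 24 = 4080.00, centroid at (85.00, 112.00).
ΣA = 5480.00 cm²
ΣAX̄ = (1400.00)(85.00) + (4080.00)(85.00) = 465800.00 cm³
ΣAȲ = (1400.00)(50.00) + (4080.00)(112.00) = 526960.00 cm³
X̄ = 465800.00 / 5480.00 = 85.00 cm
Ȳ = 526960.00 / 5480.00 = 96.16 cm

X̄ = 85.00 cm, Ȳ = 96.16 cm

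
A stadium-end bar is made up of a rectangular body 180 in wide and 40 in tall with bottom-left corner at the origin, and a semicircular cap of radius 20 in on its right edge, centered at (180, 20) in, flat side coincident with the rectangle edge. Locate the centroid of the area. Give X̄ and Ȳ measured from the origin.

X̄ = 97.90 in, Ȳ = 20.00 in

rectangular body: A = 180 × 40 = 7200.00, centroid at (90.00, 20.00).
semicircular end: A = ½π·20² = 628.32, centroid at (188.49, 20.00).
ΣA = 7828.32 in²
ΣAX̄ = (7200.00)(90.00) + (628.32)(188.49) = 766430.67 in³
ΣAȲ = (7200.00)(20.00) + (628.32)(20.00) = 156566.37 in³
X̄ = 766430.67 / 7828.32 = 97.90 in
Ȳ = 156566.37 / 7828.32 = 20.00 in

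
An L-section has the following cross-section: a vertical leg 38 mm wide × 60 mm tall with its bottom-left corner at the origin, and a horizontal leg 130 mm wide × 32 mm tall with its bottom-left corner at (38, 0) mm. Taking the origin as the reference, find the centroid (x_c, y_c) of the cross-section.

Part | A | x̄ᵢ | ȳᵢ | A·x̄ᵢ | A·ȳᵢ
vertical leg | 2280.00 | 19.00 | 30.00 | 43320.00 | 68400.00
horizontal leg | 4160.00 | 103.00 | 16.00 | 428480.00 | 66560.00
Σ | 6440.00 |  |  | 471800.00 | 134960.00
x_c = 471800.00 / 6440.00 = 73.26 mm
y_c = 134960.00 / 6440.00 = 20.96 mm

x_c = 73.26 mm, y_c = 20.96 mm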